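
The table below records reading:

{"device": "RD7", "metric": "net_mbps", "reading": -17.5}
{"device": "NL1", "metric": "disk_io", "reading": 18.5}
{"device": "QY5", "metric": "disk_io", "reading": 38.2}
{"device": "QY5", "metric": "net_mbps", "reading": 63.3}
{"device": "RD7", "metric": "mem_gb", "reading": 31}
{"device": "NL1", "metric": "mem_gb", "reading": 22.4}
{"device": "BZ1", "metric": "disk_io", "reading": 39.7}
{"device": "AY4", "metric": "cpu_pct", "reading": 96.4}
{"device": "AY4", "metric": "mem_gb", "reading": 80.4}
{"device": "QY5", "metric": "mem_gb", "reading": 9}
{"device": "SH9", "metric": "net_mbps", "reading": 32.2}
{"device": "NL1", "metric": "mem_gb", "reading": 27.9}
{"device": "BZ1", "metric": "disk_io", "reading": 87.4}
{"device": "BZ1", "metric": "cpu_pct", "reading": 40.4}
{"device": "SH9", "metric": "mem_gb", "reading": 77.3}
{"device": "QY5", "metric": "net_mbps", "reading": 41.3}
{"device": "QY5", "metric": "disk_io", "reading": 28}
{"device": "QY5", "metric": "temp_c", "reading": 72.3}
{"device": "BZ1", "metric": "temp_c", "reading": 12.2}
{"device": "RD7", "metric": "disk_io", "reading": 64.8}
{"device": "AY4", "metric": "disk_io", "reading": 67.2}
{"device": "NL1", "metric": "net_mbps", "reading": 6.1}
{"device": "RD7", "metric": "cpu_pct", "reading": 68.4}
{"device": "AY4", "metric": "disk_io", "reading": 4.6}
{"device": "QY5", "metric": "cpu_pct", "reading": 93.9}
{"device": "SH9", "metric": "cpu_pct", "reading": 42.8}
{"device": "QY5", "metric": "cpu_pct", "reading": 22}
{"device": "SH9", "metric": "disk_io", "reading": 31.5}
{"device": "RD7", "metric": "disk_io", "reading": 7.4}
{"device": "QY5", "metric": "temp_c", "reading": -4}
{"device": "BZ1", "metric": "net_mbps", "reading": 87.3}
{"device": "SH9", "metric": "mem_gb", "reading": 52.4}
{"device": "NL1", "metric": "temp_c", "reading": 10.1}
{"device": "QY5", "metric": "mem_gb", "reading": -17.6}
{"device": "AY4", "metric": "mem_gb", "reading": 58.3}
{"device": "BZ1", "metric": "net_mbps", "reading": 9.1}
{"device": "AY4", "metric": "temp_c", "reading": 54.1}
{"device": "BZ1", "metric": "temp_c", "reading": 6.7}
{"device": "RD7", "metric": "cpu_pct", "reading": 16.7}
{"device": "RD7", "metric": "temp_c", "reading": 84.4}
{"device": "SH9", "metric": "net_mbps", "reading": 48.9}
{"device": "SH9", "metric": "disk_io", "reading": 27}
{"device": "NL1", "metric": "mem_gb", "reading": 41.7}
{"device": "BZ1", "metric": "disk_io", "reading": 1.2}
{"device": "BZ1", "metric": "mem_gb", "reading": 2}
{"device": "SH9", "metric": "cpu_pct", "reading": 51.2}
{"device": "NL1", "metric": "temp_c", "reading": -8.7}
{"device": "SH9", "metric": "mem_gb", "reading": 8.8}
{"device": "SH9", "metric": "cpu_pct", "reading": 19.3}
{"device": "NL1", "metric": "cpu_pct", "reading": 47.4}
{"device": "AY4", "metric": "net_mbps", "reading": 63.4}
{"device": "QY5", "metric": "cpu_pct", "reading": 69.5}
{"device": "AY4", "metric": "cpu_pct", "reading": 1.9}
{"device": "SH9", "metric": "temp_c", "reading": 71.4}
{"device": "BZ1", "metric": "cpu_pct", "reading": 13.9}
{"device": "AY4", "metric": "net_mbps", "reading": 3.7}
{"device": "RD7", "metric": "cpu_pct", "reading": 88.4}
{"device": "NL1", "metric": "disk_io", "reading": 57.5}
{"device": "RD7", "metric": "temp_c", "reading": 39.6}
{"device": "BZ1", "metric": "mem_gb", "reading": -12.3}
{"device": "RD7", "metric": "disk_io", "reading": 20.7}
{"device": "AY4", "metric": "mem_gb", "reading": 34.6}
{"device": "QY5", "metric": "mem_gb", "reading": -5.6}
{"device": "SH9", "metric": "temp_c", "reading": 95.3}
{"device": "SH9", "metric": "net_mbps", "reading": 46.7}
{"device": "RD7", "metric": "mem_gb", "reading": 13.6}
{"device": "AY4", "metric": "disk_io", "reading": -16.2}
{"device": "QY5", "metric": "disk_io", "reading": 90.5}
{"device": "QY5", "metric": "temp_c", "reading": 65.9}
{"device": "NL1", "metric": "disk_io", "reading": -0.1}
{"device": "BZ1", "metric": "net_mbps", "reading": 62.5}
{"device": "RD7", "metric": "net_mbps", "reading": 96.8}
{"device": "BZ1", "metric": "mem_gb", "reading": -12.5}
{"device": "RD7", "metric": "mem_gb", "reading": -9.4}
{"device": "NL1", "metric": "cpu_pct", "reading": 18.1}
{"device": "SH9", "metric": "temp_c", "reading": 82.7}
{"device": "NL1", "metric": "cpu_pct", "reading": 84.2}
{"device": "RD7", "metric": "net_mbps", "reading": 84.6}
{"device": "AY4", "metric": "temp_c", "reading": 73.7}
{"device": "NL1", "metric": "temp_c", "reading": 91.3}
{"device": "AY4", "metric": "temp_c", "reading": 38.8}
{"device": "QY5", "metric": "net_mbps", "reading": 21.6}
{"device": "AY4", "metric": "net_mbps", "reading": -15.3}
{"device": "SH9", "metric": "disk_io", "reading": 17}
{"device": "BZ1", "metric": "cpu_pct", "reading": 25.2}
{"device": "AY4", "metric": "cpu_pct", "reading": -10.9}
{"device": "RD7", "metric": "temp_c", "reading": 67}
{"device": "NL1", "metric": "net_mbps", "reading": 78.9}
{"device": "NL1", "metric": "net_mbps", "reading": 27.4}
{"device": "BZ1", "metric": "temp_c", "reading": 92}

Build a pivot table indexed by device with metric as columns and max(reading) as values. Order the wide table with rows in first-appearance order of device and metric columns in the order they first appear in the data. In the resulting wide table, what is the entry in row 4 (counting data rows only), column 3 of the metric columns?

With rows in first-appearance order of device, row 4 is device=BZ1. metric columns in first-appearance order: net_mbps, disk_io, mem_gb, cpu_pct, temp_c; column 3 is mem_gb.
Long rows with device=BZ1, metric=mem_gb: max(2, -12.3, -12.5) = 2.

2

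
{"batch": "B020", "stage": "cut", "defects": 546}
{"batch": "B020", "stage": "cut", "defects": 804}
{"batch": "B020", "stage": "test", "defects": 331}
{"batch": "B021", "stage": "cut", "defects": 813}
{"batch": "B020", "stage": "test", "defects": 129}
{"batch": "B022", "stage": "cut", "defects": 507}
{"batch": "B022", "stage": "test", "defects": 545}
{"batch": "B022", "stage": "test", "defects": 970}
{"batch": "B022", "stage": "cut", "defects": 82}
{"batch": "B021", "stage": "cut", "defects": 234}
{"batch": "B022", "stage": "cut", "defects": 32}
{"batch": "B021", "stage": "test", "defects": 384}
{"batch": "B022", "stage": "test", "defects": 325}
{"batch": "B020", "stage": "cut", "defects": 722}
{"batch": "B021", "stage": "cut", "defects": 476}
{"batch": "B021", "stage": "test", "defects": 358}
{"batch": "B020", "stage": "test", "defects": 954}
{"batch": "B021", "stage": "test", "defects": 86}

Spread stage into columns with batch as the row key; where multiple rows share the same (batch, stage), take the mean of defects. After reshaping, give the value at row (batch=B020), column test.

471.33

Rows with batch=B020 and stage=test: defects values are 331, 129, 954.
(331 + 129 + 954) / 3 = 471.33.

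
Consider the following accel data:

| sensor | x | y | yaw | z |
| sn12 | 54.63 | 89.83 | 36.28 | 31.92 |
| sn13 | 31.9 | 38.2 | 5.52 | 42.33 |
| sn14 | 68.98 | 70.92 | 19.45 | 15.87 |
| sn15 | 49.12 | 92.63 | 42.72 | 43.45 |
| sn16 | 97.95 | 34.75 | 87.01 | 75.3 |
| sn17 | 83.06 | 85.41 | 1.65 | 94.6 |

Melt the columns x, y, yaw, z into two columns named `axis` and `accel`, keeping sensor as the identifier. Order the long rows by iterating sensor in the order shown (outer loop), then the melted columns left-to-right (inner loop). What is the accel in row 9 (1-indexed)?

24 rows total (6 × 4). Row 9: index ⌊(9-1)/4⌋ = 2 into sensor → sn14; (9-1) mod 4 = 0 into the melted columns → x.
So row 9 is (sn14, x, 68.98); accel = 68.98.

68.98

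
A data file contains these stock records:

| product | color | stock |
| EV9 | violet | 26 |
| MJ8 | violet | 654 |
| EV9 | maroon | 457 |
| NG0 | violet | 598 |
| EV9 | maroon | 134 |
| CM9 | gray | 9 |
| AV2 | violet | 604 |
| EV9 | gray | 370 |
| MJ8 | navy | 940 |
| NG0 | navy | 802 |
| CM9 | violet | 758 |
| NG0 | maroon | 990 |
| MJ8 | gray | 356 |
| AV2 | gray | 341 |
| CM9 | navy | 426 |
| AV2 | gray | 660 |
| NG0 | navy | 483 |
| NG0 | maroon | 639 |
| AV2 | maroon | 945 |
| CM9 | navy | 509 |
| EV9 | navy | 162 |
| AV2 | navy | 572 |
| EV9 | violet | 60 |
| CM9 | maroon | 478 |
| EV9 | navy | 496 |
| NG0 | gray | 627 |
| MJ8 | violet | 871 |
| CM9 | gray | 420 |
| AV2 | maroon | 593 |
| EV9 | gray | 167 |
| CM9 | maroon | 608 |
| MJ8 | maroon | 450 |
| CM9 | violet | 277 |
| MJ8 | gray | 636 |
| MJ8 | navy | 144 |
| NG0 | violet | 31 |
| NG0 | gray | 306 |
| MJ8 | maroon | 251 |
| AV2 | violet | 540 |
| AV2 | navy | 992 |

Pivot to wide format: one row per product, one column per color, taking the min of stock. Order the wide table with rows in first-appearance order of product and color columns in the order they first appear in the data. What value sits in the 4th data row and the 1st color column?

With rows in first-appearance order of product, row 4 is product=CM9. color columns in first-appearance order: violet, maroon, gray, navy; column 1 is violet.
Long rows with product=CM9, color=violet: min(758, 277) = 277.

277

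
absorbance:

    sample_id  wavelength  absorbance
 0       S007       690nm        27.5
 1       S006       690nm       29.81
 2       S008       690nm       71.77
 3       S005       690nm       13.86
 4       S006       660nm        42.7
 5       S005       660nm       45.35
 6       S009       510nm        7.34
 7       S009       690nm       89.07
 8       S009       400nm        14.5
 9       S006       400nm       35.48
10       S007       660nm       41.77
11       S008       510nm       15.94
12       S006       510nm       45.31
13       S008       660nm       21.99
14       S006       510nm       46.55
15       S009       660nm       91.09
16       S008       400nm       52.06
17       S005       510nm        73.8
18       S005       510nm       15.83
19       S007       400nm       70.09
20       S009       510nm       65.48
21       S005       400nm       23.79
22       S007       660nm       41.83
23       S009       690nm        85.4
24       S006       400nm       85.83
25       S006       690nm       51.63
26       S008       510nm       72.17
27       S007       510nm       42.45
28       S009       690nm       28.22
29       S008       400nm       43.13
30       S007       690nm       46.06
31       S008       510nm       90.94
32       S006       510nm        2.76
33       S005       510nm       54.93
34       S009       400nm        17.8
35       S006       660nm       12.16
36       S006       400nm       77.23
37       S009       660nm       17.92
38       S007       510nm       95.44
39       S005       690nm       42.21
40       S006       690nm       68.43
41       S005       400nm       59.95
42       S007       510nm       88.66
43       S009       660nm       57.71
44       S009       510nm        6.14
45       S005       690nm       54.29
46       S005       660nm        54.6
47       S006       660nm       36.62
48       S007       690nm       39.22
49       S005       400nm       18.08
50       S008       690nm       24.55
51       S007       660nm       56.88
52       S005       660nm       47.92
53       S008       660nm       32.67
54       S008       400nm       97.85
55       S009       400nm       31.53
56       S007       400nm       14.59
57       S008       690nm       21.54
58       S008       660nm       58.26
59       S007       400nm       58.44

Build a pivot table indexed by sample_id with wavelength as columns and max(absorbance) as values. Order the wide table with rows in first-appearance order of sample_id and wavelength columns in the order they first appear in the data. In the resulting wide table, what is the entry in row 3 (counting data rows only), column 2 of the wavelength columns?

58.26

With rows in first-appearance order of sample_id, row 3 is sample_id=S008. wavelength columns in first-appearance order: 690nm, 660nm, 510nm, 400nm; column 2 is 660nm.
Long rows with sample_id=S008, wavelength=660nm: max(21.99, 32.67, 58.26) = 58.26.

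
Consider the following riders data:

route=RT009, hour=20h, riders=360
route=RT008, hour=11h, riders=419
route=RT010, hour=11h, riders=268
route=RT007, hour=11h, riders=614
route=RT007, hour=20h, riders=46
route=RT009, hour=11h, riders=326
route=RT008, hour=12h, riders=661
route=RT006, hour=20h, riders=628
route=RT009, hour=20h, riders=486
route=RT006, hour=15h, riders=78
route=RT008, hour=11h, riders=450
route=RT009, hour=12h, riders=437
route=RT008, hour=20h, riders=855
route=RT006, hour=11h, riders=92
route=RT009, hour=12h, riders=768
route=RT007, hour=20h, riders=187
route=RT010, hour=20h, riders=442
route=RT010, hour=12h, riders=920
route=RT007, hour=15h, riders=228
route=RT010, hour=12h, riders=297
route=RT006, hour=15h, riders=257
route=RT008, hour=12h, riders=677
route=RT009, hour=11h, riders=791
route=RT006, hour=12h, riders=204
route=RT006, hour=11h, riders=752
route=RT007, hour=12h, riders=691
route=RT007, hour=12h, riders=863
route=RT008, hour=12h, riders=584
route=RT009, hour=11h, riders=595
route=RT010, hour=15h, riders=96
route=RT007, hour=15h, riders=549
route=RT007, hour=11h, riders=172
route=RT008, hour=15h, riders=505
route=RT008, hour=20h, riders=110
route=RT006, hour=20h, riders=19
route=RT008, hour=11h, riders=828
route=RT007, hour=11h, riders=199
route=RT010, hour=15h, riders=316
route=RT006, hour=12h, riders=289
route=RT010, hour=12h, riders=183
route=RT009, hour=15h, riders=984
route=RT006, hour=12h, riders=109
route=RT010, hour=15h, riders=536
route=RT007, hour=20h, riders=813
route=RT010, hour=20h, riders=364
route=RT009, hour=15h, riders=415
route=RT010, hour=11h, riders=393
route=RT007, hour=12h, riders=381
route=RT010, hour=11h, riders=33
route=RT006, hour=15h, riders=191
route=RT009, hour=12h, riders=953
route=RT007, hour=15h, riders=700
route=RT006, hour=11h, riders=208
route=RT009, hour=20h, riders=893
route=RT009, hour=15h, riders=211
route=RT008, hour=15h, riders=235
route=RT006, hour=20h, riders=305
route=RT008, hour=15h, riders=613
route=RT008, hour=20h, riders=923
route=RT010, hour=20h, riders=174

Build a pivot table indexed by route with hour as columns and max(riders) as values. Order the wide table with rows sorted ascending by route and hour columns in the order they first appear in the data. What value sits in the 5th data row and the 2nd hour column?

393

With rows sorted ascending by route, row 5 is route=RT010. hour columns in first-appearance order: 20h, 11h, 12h, 15h; column 2 is 11h.
Long rows with route=RT010, hour=11h: max(268, 393, 33) = 393.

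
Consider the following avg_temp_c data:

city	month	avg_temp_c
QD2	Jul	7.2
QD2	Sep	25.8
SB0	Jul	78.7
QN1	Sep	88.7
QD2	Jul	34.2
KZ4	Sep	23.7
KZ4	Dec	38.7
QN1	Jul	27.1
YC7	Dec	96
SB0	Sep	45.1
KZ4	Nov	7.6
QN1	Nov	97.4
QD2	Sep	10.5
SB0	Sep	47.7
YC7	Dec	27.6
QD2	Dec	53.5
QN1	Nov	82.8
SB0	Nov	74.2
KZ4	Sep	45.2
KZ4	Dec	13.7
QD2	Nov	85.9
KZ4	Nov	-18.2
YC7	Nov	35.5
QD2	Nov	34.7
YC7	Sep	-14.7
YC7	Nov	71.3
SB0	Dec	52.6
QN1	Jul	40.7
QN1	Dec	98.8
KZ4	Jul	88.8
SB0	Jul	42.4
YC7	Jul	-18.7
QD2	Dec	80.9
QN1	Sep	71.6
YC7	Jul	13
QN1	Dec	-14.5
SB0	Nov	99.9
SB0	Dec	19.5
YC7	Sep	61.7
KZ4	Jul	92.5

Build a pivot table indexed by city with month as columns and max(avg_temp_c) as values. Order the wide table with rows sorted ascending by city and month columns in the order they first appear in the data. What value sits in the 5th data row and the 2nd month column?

61.7

With rows sorted ascending by city, row 5 is city=YC7. month columns in first-appearance order: Jul, Sep, Dec, Nov; column 2 is Sep.
Long rows with city=YC7, month=Sep: max(-14.7, 61.7) = 61.7.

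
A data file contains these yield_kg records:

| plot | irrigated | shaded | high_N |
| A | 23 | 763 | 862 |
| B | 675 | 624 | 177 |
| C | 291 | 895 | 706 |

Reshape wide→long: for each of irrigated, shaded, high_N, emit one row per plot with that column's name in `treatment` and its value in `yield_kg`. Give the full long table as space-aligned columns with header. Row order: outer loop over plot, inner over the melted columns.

Each (plot, column) pair becomes one row: 3 × 3 = 9 rows.
For example, (A, irrigated) → yield_kg=23.

plot  treatment  yield_kg
A     irrigated  23      
A     shaded     763     
A     high_N     862     
B     irrigated  675     
B     shaded     624     
B     high_N     177     
C     irrigated  291     
C     shaded     895     
C     high_N     706     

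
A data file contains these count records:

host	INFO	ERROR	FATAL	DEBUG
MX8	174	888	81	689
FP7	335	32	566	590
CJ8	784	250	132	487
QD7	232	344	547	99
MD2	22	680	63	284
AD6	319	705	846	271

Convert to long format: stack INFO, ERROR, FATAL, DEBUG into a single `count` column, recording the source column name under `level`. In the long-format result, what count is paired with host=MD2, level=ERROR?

680

Unpivoting turns each (host, wide-column) pair into one long row.
The wide cell at row MD2, column ERROR holds 680, so the long row (MD2, ERROR) has count=680.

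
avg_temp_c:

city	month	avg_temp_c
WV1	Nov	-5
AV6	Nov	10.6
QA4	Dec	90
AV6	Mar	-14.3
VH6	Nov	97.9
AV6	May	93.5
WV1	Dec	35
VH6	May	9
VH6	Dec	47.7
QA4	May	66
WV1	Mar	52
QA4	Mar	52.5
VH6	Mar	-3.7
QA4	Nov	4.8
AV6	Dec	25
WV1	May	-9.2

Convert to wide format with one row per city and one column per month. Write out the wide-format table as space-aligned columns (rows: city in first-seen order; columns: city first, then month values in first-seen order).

Columns: city plus the 4 distinct month values (Nov, Dec, Mar, May).
For example, row WV1 column Nov takes avg_temp_c=-5 from the long row (WV1, Nov).

city  Nov   Dec   Mar    May 
WV1   -5    35    52     -9.2
AV6   10.6  25    -14.3  93.5
QA4   4.8   90    52.5   66  
VH6   97.9  47.7  -3.7   9   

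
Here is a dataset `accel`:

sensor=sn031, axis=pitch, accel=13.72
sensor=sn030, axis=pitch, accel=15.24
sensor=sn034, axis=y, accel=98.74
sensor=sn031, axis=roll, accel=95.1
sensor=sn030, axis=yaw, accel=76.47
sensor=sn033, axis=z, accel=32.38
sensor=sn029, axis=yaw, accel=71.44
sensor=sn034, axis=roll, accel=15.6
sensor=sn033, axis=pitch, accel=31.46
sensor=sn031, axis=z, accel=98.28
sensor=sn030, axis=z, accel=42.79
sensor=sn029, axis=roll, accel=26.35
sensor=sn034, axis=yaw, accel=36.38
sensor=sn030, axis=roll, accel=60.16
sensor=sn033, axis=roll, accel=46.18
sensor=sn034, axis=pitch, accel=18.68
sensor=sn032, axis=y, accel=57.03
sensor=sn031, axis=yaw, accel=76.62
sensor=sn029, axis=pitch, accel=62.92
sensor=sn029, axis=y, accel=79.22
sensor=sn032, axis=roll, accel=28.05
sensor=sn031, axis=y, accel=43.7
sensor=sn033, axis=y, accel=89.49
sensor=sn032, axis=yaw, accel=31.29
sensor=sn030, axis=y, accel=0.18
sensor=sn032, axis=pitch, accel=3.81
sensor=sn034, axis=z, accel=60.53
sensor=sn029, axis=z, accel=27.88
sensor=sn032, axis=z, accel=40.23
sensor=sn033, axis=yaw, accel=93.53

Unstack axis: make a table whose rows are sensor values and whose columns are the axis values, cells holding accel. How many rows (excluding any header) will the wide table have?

6

6 distinct sensor values → 6 rows.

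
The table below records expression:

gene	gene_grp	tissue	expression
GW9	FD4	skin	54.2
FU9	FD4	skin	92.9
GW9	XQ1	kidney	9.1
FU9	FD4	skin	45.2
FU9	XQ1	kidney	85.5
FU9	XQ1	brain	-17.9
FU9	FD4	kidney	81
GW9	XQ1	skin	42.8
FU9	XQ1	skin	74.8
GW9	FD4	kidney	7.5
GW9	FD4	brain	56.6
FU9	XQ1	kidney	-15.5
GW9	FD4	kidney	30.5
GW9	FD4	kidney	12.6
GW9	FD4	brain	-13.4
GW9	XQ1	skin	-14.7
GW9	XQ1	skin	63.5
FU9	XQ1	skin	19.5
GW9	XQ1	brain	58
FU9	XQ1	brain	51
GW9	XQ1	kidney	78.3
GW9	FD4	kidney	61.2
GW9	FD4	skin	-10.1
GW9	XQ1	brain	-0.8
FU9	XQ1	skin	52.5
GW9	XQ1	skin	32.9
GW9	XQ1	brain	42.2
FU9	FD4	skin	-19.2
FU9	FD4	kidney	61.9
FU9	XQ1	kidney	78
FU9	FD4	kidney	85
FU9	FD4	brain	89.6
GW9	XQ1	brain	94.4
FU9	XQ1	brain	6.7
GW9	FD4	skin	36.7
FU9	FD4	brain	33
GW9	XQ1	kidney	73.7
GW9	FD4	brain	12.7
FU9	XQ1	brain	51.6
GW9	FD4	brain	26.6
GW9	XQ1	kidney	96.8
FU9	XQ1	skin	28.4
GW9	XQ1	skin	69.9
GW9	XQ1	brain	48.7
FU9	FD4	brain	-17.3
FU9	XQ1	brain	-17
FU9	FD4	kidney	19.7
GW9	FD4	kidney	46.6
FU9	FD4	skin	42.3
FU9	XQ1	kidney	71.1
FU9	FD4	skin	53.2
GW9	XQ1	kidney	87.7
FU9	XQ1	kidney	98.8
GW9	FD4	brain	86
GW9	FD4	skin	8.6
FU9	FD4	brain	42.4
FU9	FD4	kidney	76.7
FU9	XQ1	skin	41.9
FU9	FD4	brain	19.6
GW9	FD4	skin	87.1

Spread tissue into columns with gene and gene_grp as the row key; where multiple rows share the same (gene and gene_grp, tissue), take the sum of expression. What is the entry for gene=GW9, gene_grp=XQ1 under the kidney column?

345.6

Rows with gene=GW9, gene_grp=XQ1 and tissue=kidney: expression values are 9.1, 78.3, 73.7, 96.8, 87.7.
9.1 + 78.3 + 73.7 + 96.8 + 87.7 = 345.6.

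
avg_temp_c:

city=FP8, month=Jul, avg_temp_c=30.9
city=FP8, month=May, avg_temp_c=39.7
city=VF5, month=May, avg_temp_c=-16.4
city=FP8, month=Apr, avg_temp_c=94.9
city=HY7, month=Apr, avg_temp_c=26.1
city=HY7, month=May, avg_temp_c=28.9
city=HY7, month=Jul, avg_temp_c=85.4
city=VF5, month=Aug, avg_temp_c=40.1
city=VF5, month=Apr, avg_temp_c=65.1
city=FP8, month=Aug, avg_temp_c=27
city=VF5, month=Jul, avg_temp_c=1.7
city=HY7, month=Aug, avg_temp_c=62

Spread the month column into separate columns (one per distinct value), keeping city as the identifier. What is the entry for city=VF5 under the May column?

Wide layout: rows indexed by city, columns are the 4 distinct month values (Jul, May, Apr, Aug).
Cell (city=VF5, month=May) draws from the long row where city=VF5 and month=May, which has avg_temp_c=-16.4.

-16.4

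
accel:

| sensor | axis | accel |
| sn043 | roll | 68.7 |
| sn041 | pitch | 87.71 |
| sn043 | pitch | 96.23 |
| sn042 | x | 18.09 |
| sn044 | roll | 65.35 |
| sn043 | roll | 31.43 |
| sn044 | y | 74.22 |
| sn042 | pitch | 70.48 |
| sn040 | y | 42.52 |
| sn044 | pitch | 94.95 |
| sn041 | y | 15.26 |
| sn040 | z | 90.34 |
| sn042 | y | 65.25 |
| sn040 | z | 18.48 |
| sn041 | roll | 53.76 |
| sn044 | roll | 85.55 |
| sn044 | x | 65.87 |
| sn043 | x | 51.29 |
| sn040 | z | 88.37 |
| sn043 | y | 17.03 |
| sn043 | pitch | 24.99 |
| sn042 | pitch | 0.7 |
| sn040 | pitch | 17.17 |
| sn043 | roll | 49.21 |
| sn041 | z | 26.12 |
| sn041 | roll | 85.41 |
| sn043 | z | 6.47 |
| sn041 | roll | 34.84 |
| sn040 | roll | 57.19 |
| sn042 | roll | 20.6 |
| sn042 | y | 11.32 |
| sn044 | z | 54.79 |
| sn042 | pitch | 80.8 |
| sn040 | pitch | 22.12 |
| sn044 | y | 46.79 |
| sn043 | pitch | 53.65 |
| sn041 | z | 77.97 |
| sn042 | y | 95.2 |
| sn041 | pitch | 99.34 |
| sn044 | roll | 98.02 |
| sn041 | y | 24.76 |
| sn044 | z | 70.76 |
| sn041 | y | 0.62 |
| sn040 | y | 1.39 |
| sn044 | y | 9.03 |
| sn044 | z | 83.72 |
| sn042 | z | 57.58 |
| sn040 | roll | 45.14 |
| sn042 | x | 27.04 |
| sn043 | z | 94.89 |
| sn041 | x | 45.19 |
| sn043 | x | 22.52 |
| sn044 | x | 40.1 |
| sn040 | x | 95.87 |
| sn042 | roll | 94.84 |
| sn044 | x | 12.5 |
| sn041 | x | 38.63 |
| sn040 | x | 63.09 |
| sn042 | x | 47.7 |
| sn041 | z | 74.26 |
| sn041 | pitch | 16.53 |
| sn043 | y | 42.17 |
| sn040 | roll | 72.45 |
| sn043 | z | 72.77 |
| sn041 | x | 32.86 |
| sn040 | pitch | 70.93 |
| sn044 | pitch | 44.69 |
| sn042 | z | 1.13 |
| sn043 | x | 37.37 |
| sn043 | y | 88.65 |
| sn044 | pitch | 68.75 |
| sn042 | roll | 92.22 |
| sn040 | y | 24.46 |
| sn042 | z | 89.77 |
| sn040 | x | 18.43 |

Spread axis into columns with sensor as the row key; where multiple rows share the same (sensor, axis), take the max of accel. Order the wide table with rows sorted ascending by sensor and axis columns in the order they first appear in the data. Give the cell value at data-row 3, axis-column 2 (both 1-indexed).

With rows sorted ascending by sensor, row 3 is sensor=sn042. axis columns in first-appearance order: roll, pitch, x, y, z; column 2 is pitch.
Long rows with sensor=sn042, axis=pitch: max(70.48, 0.7, 80.8) = 80.8.

80.8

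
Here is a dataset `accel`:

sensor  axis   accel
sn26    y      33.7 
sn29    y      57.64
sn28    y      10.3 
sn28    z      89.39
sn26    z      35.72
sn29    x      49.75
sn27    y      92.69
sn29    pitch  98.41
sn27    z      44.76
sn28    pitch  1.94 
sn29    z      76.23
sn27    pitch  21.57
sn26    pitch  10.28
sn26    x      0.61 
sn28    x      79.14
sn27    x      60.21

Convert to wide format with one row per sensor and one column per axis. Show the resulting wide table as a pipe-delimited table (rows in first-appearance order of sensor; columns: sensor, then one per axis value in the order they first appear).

Columns: sensor plus the 4 distinct axis values (y, z, x, pitch).
For example, row sn26 column y takes accel=33.7 from the long row (sn26, y).

| sensor | y | z | x | pitch |
| sn26 | 33.7 | 35.72 | 0.61 | 10.28 |
| sn29 | 57.64 | 76.23 | 49.75 | 98.41 |
| sn28 | 10.3 | 89.39 | 79.14 | 1.94 |
| sn27 | 92.69 | 44.76 | 60.21 | 21.57 |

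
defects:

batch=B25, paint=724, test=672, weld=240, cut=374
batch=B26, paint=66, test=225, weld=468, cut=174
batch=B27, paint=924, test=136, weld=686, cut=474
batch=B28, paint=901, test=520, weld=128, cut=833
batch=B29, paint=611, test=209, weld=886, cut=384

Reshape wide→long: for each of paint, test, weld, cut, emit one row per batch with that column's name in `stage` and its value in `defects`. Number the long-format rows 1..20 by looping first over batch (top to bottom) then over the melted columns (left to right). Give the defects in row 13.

901

20 rows total (5 × 4). Row 13: index ⌊(13-1)/4⌋ = 3 into batch → B28; (13-1) mod 4 = 0 into the melted columns → paint.
So row 13 is (B28, paint, 901); defects = 901.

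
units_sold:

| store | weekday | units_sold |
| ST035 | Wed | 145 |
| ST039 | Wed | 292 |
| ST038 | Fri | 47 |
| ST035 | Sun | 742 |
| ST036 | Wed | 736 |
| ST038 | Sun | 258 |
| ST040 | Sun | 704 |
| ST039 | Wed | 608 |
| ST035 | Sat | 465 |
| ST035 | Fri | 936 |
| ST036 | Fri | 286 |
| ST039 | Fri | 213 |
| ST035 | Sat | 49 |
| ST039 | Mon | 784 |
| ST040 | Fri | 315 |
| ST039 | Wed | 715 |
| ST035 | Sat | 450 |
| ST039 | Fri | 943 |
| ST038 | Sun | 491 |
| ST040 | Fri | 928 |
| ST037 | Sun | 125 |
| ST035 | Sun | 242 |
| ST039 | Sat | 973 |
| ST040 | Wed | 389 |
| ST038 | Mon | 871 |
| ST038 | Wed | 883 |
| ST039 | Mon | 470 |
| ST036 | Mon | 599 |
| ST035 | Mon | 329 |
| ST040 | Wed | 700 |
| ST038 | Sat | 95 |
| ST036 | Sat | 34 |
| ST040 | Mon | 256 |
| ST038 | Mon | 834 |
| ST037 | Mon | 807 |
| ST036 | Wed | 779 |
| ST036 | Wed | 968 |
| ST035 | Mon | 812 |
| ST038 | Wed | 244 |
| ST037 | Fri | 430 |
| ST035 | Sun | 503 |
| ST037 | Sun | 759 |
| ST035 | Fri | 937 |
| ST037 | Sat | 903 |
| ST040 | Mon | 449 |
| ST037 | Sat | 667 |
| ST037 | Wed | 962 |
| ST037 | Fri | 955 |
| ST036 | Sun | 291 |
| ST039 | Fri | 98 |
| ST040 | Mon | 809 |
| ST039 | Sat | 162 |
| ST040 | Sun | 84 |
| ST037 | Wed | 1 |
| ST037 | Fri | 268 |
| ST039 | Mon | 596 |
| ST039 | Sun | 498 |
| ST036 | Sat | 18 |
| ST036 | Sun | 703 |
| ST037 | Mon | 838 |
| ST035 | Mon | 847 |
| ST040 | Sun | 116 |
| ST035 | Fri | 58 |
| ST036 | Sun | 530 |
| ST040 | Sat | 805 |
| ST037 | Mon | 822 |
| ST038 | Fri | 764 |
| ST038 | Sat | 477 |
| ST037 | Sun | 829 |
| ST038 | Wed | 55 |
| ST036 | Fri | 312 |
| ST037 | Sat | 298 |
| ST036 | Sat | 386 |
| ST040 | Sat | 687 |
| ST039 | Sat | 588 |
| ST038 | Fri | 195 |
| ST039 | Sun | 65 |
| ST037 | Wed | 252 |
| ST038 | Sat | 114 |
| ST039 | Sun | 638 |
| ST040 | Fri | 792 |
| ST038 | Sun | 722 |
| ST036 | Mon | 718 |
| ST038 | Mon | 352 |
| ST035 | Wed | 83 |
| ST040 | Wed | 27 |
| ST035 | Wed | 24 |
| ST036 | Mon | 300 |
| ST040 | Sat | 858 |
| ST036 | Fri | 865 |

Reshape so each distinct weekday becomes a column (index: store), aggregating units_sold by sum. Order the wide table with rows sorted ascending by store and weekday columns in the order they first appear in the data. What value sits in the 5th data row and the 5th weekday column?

1850

With rows sorted ascending by store, row 5 is store=ST039. weekday columns in first-appearance order: Wed, Fri, Sun, Sat, Mon; column 5 is Mon.
Long rows with store=ST039, weekday=Mon: 784 + 470 + 596 = 1850.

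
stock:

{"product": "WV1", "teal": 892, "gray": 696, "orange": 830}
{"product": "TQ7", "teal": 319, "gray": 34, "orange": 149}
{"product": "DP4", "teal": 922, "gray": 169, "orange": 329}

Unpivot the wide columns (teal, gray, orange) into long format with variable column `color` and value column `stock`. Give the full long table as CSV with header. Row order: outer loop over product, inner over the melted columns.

product,color,stock
WV1,teal,892
WV1,gray,696
WV1,orange,830
TQ7,teal,319
TQ7,gray,34
TQ7,orange,149
DP4,teal,922
DP4,gray,169
DP4,orange,329

Each (product, column) pair becomes one row: 3 × 3 = 9 rows.
For example, (WV1, teal) → stock=892.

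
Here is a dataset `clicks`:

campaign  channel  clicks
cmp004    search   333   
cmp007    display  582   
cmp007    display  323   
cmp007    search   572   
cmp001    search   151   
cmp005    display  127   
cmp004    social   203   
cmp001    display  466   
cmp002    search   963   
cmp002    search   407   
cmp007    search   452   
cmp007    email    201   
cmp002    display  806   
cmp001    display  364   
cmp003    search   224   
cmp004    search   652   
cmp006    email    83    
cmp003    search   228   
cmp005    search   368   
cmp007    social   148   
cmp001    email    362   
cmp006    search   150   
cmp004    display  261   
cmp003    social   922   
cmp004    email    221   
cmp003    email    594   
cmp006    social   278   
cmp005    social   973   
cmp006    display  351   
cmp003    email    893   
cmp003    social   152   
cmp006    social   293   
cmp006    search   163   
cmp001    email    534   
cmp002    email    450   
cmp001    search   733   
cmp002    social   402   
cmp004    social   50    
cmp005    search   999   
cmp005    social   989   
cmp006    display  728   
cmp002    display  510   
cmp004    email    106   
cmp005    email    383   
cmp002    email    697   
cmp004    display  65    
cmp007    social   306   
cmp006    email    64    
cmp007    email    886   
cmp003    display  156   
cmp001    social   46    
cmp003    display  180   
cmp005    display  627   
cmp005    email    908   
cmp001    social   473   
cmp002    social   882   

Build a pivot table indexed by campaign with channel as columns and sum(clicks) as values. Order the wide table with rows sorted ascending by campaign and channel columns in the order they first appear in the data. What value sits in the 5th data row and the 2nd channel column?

With rows sorted ascending by campaign, row 5 is campaign=cmp005. channel columns in first-appearance order: search, display, social, email; column 2 is display.
Long rows with campaign=cmp005, channel=display: 127 + 627 = 754.

754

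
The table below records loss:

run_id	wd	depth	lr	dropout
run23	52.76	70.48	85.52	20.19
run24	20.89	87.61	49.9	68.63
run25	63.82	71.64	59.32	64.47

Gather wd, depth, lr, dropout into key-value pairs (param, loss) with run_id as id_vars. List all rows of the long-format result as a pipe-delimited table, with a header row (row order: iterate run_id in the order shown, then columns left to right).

Each (run_id, column) pair becomes one row: 3 × 4 = 12 rows.
For example, (run23, wd) → loss=52.76.

| run_id | param | loss |
| run23 | wd | 52.76 |
| run23 | depth | 70.48 |
| run23 | lr | 85.52 |
| run23 | dropout | 20.19 |
| run24 | wd | 20.89 |
| run24 | depth | 87.61 |
| run24 | lr | 49.9 |
| run24 | dropout | 68.63 |
| run25 | wd | 63.82 |
| run25 | depth | 71.64 |
| run25 | lr | 59.32 |
| run25 | dropout | 64.47 |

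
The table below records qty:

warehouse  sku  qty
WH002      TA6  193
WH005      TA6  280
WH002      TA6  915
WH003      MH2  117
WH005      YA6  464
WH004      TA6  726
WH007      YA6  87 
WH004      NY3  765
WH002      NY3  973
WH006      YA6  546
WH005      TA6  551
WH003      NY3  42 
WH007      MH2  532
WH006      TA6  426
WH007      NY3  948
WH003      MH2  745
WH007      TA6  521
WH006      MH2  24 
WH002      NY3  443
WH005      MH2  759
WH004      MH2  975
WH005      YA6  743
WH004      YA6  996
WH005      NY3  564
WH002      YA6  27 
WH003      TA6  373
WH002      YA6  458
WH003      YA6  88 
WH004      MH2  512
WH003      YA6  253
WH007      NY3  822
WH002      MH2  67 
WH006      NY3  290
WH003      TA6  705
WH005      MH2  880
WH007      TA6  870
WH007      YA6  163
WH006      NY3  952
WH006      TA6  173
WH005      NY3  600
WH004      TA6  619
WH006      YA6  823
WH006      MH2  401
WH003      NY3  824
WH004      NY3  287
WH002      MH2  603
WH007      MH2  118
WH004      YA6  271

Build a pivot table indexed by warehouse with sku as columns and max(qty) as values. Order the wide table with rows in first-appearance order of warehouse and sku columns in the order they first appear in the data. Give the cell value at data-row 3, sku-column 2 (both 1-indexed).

745

With rows in first-appearance order of warehouse, row 3 is warehouse=WH003. sku columns in first-appearance order: TA6, MH2, YA6, NY3; column 2 is MH2.
Long rows with warehouse=WH003, sku=MH2: max(117, 745) = 745.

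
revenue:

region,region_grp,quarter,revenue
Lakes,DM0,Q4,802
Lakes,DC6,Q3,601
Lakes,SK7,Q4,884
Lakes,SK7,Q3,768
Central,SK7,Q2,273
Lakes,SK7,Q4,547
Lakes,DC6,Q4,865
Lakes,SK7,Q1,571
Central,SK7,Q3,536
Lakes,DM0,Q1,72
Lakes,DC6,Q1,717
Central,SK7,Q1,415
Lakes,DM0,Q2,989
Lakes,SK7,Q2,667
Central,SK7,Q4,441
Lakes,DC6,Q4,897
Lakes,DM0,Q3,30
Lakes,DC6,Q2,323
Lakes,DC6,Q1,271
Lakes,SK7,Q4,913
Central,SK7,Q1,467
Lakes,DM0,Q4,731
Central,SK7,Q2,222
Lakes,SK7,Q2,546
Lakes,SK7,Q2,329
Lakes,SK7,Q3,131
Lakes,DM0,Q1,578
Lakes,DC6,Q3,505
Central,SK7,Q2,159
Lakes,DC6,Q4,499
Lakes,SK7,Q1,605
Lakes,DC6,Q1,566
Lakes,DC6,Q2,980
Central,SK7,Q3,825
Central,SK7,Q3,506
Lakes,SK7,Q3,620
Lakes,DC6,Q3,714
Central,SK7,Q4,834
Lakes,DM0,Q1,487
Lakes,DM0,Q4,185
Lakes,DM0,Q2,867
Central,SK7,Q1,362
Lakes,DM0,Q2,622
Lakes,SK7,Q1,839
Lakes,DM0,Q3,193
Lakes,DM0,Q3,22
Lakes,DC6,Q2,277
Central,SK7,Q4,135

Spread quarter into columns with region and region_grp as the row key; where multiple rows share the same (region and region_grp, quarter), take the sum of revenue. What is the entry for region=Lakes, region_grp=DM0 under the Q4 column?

1718

Rows with region=Lakes, region_grp=DM0 and quarter=Q4: revenue values are 802, 731, 185.
802 + 731 + 185 = 1718.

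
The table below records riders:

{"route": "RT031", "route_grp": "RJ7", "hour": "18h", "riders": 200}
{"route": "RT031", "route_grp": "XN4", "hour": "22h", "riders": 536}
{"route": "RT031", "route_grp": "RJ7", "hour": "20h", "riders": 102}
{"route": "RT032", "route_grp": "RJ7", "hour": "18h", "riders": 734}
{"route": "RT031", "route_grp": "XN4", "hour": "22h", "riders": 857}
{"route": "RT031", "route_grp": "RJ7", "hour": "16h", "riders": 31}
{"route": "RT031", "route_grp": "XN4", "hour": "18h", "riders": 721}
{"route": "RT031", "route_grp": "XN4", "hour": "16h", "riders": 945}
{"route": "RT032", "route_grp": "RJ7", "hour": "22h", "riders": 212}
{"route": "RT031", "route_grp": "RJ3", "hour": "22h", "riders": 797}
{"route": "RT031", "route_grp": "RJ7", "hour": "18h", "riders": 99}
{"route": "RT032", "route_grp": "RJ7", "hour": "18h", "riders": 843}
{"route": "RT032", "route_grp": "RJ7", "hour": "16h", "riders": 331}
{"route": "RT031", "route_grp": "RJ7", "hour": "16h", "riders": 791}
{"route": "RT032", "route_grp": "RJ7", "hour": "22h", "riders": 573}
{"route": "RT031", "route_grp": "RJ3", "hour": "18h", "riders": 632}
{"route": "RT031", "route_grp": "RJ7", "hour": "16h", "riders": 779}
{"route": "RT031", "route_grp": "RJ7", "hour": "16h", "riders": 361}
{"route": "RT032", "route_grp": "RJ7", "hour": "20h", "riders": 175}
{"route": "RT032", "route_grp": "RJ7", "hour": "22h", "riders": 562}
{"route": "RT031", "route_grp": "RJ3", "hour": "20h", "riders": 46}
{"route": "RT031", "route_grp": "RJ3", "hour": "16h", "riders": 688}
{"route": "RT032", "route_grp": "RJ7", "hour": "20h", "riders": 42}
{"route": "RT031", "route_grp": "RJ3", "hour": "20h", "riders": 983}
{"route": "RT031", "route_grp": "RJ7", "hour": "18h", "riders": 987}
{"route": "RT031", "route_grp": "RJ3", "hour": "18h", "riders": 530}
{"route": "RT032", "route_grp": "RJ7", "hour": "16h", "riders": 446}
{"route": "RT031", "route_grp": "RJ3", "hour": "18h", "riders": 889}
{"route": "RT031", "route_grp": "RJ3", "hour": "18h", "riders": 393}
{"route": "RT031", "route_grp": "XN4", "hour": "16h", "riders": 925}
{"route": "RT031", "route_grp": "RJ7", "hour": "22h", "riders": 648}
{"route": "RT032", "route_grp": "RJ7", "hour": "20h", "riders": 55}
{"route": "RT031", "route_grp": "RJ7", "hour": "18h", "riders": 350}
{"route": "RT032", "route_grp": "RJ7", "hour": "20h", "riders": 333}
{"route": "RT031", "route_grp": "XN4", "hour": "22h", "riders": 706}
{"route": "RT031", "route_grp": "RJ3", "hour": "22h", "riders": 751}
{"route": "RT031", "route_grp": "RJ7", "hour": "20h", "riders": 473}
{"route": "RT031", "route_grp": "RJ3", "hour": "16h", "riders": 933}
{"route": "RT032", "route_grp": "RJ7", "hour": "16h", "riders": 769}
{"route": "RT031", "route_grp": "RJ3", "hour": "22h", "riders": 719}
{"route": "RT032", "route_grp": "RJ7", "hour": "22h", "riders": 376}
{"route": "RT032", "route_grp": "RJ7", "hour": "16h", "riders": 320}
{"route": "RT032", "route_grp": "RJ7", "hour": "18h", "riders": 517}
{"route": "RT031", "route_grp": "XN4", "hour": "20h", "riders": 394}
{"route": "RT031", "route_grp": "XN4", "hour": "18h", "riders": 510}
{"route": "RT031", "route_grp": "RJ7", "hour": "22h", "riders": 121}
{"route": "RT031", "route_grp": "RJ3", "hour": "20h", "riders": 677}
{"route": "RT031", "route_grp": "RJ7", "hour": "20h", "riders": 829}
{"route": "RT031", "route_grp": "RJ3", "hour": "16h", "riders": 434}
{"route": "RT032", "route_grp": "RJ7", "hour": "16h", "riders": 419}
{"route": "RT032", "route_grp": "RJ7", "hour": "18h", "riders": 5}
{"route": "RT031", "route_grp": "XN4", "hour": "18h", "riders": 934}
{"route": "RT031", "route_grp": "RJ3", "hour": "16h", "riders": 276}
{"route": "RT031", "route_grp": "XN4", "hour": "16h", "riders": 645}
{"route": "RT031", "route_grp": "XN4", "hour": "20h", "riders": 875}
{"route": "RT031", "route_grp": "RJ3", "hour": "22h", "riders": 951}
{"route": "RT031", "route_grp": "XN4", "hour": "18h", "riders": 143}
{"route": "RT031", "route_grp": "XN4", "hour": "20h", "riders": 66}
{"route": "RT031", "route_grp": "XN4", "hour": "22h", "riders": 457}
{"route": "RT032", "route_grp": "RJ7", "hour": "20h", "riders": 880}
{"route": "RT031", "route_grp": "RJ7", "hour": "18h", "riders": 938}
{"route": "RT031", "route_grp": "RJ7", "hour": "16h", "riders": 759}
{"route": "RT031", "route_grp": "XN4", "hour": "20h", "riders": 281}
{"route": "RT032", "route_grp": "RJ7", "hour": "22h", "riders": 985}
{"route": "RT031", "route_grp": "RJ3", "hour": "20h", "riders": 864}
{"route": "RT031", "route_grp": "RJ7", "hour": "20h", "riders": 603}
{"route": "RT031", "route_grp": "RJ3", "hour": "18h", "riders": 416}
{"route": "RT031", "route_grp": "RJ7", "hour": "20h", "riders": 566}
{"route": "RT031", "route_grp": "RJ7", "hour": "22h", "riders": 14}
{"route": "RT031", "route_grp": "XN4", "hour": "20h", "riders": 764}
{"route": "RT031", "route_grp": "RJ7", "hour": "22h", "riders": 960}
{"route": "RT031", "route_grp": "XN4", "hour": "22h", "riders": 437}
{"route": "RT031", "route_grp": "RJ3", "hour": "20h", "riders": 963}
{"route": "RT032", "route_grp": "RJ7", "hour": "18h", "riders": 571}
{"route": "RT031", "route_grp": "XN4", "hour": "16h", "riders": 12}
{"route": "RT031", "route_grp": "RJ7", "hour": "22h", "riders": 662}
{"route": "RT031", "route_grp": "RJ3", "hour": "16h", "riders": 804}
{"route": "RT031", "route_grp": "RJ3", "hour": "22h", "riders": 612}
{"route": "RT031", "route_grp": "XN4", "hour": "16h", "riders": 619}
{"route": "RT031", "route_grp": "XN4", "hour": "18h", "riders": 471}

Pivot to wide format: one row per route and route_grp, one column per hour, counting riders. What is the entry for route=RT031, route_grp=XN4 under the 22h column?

5

Rows with route=RT031, route_grp=XN4 and hour=22h: riders values are 536, 857, 706, 457, 437.
5 rows match — count = 5.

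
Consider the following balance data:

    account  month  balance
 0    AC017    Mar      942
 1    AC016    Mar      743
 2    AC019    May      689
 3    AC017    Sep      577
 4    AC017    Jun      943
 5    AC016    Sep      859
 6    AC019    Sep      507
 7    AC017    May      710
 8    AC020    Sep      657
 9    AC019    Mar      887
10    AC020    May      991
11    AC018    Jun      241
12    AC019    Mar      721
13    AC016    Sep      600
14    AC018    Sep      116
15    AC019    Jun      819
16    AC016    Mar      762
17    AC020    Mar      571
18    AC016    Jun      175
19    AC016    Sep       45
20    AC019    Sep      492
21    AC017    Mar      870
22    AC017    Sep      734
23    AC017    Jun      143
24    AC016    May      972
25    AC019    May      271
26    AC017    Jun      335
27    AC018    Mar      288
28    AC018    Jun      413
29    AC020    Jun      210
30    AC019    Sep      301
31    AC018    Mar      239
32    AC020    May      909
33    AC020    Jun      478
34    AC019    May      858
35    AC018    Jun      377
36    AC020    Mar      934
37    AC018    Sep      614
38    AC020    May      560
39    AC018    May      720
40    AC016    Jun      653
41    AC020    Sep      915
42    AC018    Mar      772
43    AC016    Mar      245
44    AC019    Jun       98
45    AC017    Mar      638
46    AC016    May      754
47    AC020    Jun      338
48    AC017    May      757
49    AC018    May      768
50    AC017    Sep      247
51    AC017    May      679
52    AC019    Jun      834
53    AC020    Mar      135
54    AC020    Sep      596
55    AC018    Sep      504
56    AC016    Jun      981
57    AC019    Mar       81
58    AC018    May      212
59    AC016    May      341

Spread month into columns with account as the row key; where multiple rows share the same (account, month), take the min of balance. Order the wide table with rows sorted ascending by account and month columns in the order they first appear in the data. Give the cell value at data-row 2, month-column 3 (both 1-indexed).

With rows sorted ascending by account, row 2 is account=AC017. month columns in first-appearance order: Mar, May, Sep, Jun; column 3 is Sep.
Long rows with account=AC017, month=Sep: min(577, 734, 247) = 247.

247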